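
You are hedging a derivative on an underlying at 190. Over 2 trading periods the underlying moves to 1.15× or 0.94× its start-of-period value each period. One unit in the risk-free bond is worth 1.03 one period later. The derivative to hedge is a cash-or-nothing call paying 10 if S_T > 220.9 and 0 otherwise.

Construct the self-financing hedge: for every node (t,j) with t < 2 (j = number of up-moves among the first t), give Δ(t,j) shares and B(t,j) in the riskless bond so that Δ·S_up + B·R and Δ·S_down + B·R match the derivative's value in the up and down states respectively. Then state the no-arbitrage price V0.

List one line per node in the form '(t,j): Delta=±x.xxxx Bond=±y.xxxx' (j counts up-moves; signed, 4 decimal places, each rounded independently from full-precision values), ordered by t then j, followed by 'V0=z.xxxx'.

(0,0): Delta=0.1043 Bond=-18.0825
(1,0): Delta=0.0000 Bond=0.0000
(1,1): Delta=0.2179 Bond=-43.4582
V0=1.7313

No-arbitrage ⇒ martingale measure with p* = (R−d)/(u−d) = 0.4286.
Terminal payoffs: V(2,0)=0.0000, V(2,1)=0.0000, V(2,2)=10.0000
(1,0): S=178.6000. Δ = (V_up−V_dn)/(S_up−S_dn) = (0.0000−0.0000)/(205.3900−167.8840) = 0.0000. V = [p*·0.0000 + (1−p*)·0.0000]/1.03 = 0.0000. B = V − Δ·S = 0.0000.
(1,1): S=218.5000. Δ = (V_up−V_dn)/(S_up−S_dn) = (10.0000−0.0000)/(251.2750−205.3900) = 0.2179. V = [p*·10.0000 + (1−p*)·0.0000]/1.03 = 4.1609. B = V − Δ·S = -43.4582.
(0,0): S=190.0000. Δ = (V_up−V_dn)/(S_up−S_dn) = (4.1609−0.0000)/(218.5000−178.6000) = 0.1043. V = [p*·4.1609 + (1−p*)·0.0000]/1.03 = 1.7313. B = V − Δ·S = -18.0825.
Self-financing check: at every node Δ·S+B equals the discounted successor values.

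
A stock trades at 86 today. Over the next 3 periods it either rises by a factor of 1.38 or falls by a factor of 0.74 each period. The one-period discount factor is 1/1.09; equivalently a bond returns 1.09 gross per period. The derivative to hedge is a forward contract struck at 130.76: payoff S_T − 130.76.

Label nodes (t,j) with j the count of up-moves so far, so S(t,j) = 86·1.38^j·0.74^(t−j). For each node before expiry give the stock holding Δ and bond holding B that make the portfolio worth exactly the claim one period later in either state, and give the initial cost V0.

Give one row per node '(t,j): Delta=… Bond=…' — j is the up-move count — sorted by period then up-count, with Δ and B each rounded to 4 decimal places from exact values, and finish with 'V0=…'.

(0,0): Delta=1.0000 Bond=-100.9707
(1,0): Delta=1.0000 Bond=-110.0581
(1,1): Delta=1.0000 Bond=-110.0581
(2,0): Delta=1.0000 Bond=-119.9633
(2,1): Delta=1.0000 Bond=-119.9633
(2,2): Delta=1.0000 Bond=-119.9633
V0=-14.9707

Since d<R<u, set p* = (R−d)/(u−d) = 0.5469; price each node as the discounted p*-expectation of its children.
Payoff layer (t=3): V(3,0)=-95.9107, V(3,1)=-65.7708, V(3,2)=-9.5640, V(3,3)=95.2542
Node (2,0) S=47.0936: V=(p*·-65.7708+(1−p*)·-95.9107)/1.09=-72.8697; Δ=(-65.7708−-95.9107)/(64.9892−34.8493)=1.0000; B=V−Δ·S=-119.9633
Node (2,1) S=87.8232: V=(p*·-9.5640+(1−p*)·-65.7708)/1.09=-32.1401; Δ=(-9.5640−-65.7708)/(121.1960−64.9892)=1.0000; B=V−Δ·S=-119.9633
Node (2,2) S=163.7784: V=(p*·95.2542+(1−p*)·-9.5640)/1.09=43.8151; Δ=(95.2542−-9.5640)/(226.0142−121.1960)=1.0000; B=V−Δ·S=-119.9633
Node (1,0) S=63.6400: V=(p*·-32.1401+(1−p*)·-72.8697)/1.09=-46.4181; Δ=(-32.1401−-72.8697)/(87.8232−47.0936)=1.0000; B=V−Δ·S=-110.0581
Node (1,1) S=118.6800: V=(p*·43.8151+(1−p*)·-32.1401)/1.09=8.6219; Δ=(43.8151−-32.1401)/(163.7784−87.8232)=1.0000; B=V−Δ·S=-110.0581
Node (0,0) S=86.0000: V=(p*·8.6219+(1−p*)·-46.4181)/1.09=-14.9707; Δ=(8.6219−-46.4181)/(118.6800−63.6400)=1.0000; B=V−Δ·S=-100.9707
Root portfolio cost Δ·86+B reproduces V0=-14.9707.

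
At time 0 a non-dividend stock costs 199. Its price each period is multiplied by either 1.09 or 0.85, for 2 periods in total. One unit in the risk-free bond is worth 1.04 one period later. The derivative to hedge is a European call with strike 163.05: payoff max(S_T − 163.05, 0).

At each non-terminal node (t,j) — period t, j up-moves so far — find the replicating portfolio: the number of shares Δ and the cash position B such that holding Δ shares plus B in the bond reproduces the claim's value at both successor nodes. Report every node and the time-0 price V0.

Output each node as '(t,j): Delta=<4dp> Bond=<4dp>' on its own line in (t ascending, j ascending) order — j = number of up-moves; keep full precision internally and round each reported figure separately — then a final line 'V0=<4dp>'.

Under the risk-neutral measure, an up-move has probability p* = (R−d)/(u−d) = 0.7917 and values discount at R = 1.04.
Payoff layer (t=2): V(2,0)=0.0000, V(2,1)=21.3235, V(2,2)=73.3819
  t=1,j=0: stock 169.1500 → up 184.3735 (V=21.3235), down 143.7775 (V=0.0000). Price 16.2318; hedge Δ=0.5253, bond B=-72.6161.
  t=1,j=1: stock 216.9100 → up 236.4319 (V=73.3819), down 184.3735 (V=21.3235). Price 60.1312; hedge Δ=1.0000, bond B=-156.7788.
  t=0,j=0: stock 199.0000 → up 216.9100 (V=60.1312), down 169.1500 (V=16.2318). Price 49.0245; hedge Δ=0.9192, bond B=-133.8894.
Root portfolio cost Δ·199+B reproduces V0=49.0245.

(0,0): Delta=0.9192 Bond=-133.8894
(1,0): Delta=0.5253 Bond=-72.6161
(1,1): Delta=1.0000 Bond=-156.7788
V0=49.0245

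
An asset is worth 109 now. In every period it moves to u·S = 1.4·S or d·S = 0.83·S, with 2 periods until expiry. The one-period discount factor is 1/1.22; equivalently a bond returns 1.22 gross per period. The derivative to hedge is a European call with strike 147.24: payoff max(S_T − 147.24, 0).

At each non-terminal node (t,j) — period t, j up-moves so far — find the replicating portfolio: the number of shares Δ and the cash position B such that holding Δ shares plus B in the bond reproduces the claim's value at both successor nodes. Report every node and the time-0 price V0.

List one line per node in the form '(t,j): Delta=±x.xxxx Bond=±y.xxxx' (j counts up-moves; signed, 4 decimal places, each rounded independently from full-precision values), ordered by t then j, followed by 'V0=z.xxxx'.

(0,0): Delta=0.5994 Bond=-44.4469
(1,0): Delta=0.0000 Bond=0.0000
(1,1): Delta=0.7634 Bond=-79.2522
V0=20.8847

The replicating-portfolio and risk-neutral prices coincide; use p* = (1.22−0.83)/(1.4−0.83) = 0.6842 for the latter.
Terminal payoffs: V(2,0)=0.0000, V(2,1)=0.0000, V(2,2)=66.4000
  t=1,j=0: stock 90.4700 → up 126.6580 (V=0.0000), down 75.0901 (V=0.0000). Price 0.0000; hedge Δ=0.0000, bond B=0.0000.
  t=1,j=1: stock 152.6000 → up 213.6400 (V=66.4000), down 126.6580 (V=0.0000). Price 37.2390; hedge Δ=0.7634, bond B=-79.2522.
  t=0,j=0: stock 109.0000 → up 152.6000 (V=37.2390), down 90.4700 (V=0.0000). Price 20.8847; hedge Δ=0.5994, bond B=-44.4469.
Root portfolio cost Δ·109+B reproduces V0=20.8847.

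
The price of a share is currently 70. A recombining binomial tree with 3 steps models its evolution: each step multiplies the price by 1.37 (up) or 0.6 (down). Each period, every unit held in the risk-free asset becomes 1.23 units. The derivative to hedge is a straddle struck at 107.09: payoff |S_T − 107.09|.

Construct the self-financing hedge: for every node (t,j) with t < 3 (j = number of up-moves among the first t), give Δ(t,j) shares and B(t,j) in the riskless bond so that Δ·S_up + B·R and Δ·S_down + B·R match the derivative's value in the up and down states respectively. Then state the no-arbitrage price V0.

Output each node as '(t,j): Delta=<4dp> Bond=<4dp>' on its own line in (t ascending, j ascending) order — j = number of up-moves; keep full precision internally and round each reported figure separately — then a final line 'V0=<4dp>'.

(0,0): Delta=0.1970 Bond=16.6760
(1,0): Delta=-1.0000 Bond=70.7846
(1,1): Delta=0.3135 Bond=9.3397
(2,0): Delta=-1.0000 Bond=87.0650
(2,1): Delta=-1.0000 Bond=87.0650
(2,2): Delta=0.4413 Bond=-5.3071
V0=30.4645

No-arbitrage ⇒ martingale measure with p* = (R−d)/(u−d) = 0.8182.
Terminal payoffs: V(3,0)=91.9700, V(3,1)=72.5660, V(3,2)=28.2602, V(3,3)=72.9047
Node (2,0) S=25.2000: V=(p*·72.5660+(1−p*)·91.9700)/1.23=61.8650; Δ=(72.5660−91.9700)/(34.5240−15.1200)=-1.0000; B=V−Δ·S=87.0650
Node (2,1) S=57.5400: V=(p*·28.2602+(1−p*)·72.5660)/1.23=29.5250; Δ=(28.2602−72.5660)/(78.8298−34.5240)=-1.0000; B=V−Δ·S=87.0650
Node (2,2) S=131.3830: V=(p*·72.9047+(1−p*)·28.2602)/1.23=52.6728; Δ=(72.9047−28.2602)/(179.9947−78.8298)=0.4413; B=V−Δ·S=-5.3071
Node (1,0) S=42.0000: V=(p*·29.5250+(1−p*)·61.8650)/1.23=28.7846; Δ=(29.5250−61.8650)/(57.5400−25.2000)=-1.0000; B=V−Δ·S=70.7846
Node (1,1) S=95.9000: V=(p*·52.6728+(1−p*)·29.5250)/1.23=39.4017; Δ=(52.6728−29.5250)/(131.3830−57.5400)=0.3135; B=V−Δ·S=9.3397
Node (0,0) S=70.0000: V=(p*·39.4017+(1−p*)·28.7846)/1.23=30.4645; Δ=(39.4017−28.7846)/(95.9000−42.0000)=0.1970; B=V−Δ·S=16.6760
Self-financing check: at every node Δ·S+B equals the discounted successor values.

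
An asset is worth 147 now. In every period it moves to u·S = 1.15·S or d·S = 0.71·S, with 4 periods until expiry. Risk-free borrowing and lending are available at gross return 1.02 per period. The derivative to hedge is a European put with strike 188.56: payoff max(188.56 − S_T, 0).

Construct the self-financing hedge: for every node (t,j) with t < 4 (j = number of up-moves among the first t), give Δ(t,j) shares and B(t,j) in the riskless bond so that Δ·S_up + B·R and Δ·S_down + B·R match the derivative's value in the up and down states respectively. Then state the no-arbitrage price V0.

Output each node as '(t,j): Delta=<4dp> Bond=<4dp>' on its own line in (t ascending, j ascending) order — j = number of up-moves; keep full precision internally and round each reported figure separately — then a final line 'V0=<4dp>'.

No-arbitrage ⇒ martingale measure with p* = (R−d)/(u−d) = 0.7045.
At expiry t=4: V(4,0)=151.2048, V(4,1)=128.0551, V(4,2)=90.5592, V(4,3)=29.8263, V(4,4)=0.0000
(3,0): S=52.6129. Δ = (V_up−V_dn)/(S_up−S_dn) = (128.0551−151.2048)/(60.5049−37.3552) = -1.0000. V = [p*·128.0551 + (1−p*)·151.2048]/1.02 = 132.2498. B = V − Δ·S = 184.8627.
(3,1): S=85.2181. Δ = (V_up−V_dn)/(S_up−S_dn) = (90.5592−128.0551)/(98.0008−60.5049) = -1.0000. V = [p*·90.5592 + (1−p*)·128.0551]/1.02 = 99.6446. B = V − Δ·S = 184.8627.
(3,2): S=138.0293. Δ = (V_up−V_dn)/(S_up−S_dn) = (29.8263−90.5592)/(158.7337−98.0008) = -1.0000. V = [p*·29.8263 + (1−p*)·90.5592]/1.02 = 46.8334. B = V − Δ·S = 184.8627.
(3,3): S=223.5686. Δ = (V_up−V_dn)/(S_up−S_dn) = (0.0000−29.8263)/(257.1039−158.7337) = -0.3032. V = [p*·0.0000 + (1−p*)·29.8263]/1.02 = 8.6395. B = V − Δ·S = 76.4265.
(2,0): S=74.1027. Δ = (V_up−V_dn)/(S_up−S_dn) = (99.6446−132.2498)/(85.2181−52.6129) = -1.0000. V = [p*·99.6446 + (1−p*)·132.2498]/1.02 = 107.1353. B = V − Δ·S = 181.2380.
(2,1): S=120.0255. Δ = (V_up−V_dn)/(S_up−S_dn) = (46.8334−99.6446)/(138.0293−85.2181) = -1.0000. V = [p*·46.8334 + (1−p*)·99.6446]/1.02 = 61.2125. B = V − Δ·S = 181.2380.
(2,2): S=194.4075. Δ = (V_up−V_dn)/(S_up−S_dn) = (8.6395−46.8334)/(223.5686−138.0293) = -0.4465. V = [p*·8.6395 + (1−p*)·46.8334]/1.02 = 19.5334. B = V − Δ·S = 106.3377.
(1,0): S=104.3700. Δ = (V_up−V_dn)/(S_up−S_dn) = (61.2125−107.1353)/(120.0255−74.1027) = -1.0000. V = [p*·61.2125 + (1−p*)·107.1353]/1.02 = 73.3143. B = V − Δ·S = 177.6843.
(1,1): S=169.0500. Δ = (V_up−V_dn)/(S_up−S_dn) = (19.5334−61.2125)/(194.4075−120.0255) = -0.5603. V = [p*·19.5334 + (1−p*)·61.2125]/1.02 = 31.2232. B = V − Δ·S = 125.9484.
(0,0): S=147.0000. Δ = (V_up−V_dn)/(S_up−S_dn) = (31.2232−73.3143)/(169.0500−104.3700) = -0.6508. V = [p*·31.2232 + (1−p*)·73.3143]/1.02 = 42.8032. B = V − Δ·S = 138.4647.
Self-financing check: at every node Δ·S+B equals the discounted successor values.

(0,0): Delta=-0.6508 Bond=138.4647
(1,0): Delta=-1.0000 Bond=177.6843
(1,1): Delta=-0.5603 Bond=125.9484
(2,0): Delta=-1.0000 Bond=181.2380
(2,1): Delta=-1.0000 Bond=181.2380
(2,2): Delta=-0.4465 Bond=106.3377
(3,0): Delta=-1.0000 Bond=184.8627
(3,1): Delta=-1.0000 Bond=184.8627
(3,2): Delta=-1.0000 Bond=184.8627
(3,3): Delta=-0.3032 Bond=76.4265
V0=42.8032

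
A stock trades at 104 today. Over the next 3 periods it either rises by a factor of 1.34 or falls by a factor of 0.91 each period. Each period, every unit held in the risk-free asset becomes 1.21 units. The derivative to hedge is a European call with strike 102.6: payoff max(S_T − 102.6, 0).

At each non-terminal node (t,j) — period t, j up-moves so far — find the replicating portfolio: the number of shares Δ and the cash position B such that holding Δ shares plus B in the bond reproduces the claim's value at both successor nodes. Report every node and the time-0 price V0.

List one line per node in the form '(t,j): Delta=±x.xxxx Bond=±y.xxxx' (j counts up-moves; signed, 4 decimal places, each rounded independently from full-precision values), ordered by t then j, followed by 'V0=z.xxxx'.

The replicating-portfolio and risk-neutral prices coincide; use p* = (1.21−0.91)/(1.34−0.91) = 0.6977 for the latter.
Terminal payoffs: V(3,0)=0.0000, V(3,1)=12.8040, V(3,2)=67.3356, V(3,3)=147.6348
  t=2,j=0: stock 86.1224 → up 115.4040 (V=12.8040), down 78.3714 (V=0.0000). Price 7.3827; hedge Δ=0.3457, bond B=-22.3941.
  t=2,j=1: stock 126.8176 → up 169.9356 (V=67.3356), down 115.4040 (V=12.8040). Price 42.0242; hedge Δ=1.0000, bond B=-84.7934.
  t=2,j=2: stock 186.7424 → up 250.2348 (V=147.6348), down 169.9356 (V=67.3356). Price 101.9490; hedge Δ=1.0000, bond B=-84.7934.
  t=1,j=0: stock 94.6400 → up 126.8176 (V=42.0242), down 86.1224 (V=7.3827). Price 26.0754; hedge Δ=0.8512, bond B=-54.4864.
  t=1,j=1: stock 139.3600 → up 186.7424 (V=101.9490), down 126.8176 (V=42.0242). Price 69.2828; hedge Δ=1.0000, bond B=-70.0772.
  t=0,j=0: stock 104.0000 → up 139.3600 (V=69.2828), down 94.6400 (V=26.0754). Price 46.4629; hedge Δ=0.9662, bond B=-54.0196.
Each (Δ,B) replicates both successor values, so the strategy is self-financing and V0 is arbitrage-free.

(0,0): Delta=0.9662 Bond=-54.0196
(1,0): Delta=0.8512 Bond=-54.4864
(1,1): Delta=1.0000 Bond=-70.0772
(2,0): Delta=0.3457 Bond=-22.3941
(2,1): Delta=1.0000 Bond=-84.7934
(2,2): Delta=1.0000 Bond=-84.7934
V0=46.4629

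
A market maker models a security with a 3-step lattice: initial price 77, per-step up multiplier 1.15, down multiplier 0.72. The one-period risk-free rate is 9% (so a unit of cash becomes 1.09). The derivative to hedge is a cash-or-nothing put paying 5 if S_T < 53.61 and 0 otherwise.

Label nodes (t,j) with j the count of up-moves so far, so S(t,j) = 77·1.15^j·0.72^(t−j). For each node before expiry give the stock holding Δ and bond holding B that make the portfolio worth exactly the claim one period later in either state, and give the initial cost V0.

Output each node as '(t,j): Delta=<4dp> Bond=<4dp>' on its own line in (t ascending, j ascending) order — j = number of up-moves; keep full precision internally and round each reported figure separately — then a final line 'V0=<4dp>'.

Risk-neutral probability p* = (R−d)/(u−d) = (1.09−0.72)/(1.15−0.72) = 0.8605.
Payoff layer (t=3): V(3,0)=5.0000, V(3,1)=5.0000, V(3,2)=0.0000, V(3,3)=0.0000
(2,0): S=39.9168. Δ = (V_up−V_dn)/(S_up−S_dn) = (5.0000−5.0000)/(45.9043−28.7401) = 0.0000. V = [p*·5.0000 + (1−p*)·5.0000]/1.09 = 4.5872. B = V − Δ·S = 4.5872.
(2,1): S=63.7560. Δ = (V_up−V_dn)/(S_up−S_dn) = (0.0000−5.0000)/(73.3194−45.9043) = -0.1824. V = [p*·0.0000 + (1−p*)·5.0000]/1.09 = 0.6401. B = V − Δ·S = 12.2680.
(2,2): S=101.8325. Δ = (V_up−V_dn)/(S_up−S_dn) = (0.0000−0.0000)/(117.1074−73.3194) = 0.0000. V = [p*·0.0000 + (1−p*)·0.0000]/1.09 = 0.0000. B = V − Δ·S = 0.0000.
(1,0): S=55.4400. Δ = (V_up−V_dn)/(S_up−S_dn) = (0.6401−4.5872)/(63.7560−39.9168) = -0.1656. V = [p*·0.6401 + (1−p*)·4.5872]/1.09 = 1.0925. B = V − Δ·S = 10.2718.
(1,1): S=88.5500. Δ = (V_up−V_dn)/(S_up−S_dn) = (0.0000−0.6401)/(101.8325−63.7560) = -0.0168. V = [p*·0.0000 + (1−p*)·0.6401]/1.09 = 0.0819. B = V − Δ·S = 1.5705.
(0,0): S=77.0000. Δ = (V_up−V_dn)/(S_up−S_dn) = (0.0819−1.0925)/(88.5500−55.4400) = -0.0305. V = [p*·0.0819 + (1−p*)·1.0925]/1.09 = 0.2045. B = V − Δ·S = 2.5547.
Each (Δ,B) replicates both successor values, so the strategy is self-financing and V0 is arbitrage-free.

(0,0): Delta=-0.0305 Bond=2.5547
(1,0): Delta=-0.1656 Bond=10.2718
(1,1): Delta=-0.0168 Bond=1.5705
(2,0): Delta=0.0000 Bond=4.5872
(2,1): Delta=-0.1824 Bond=12.2680
(2,2): Delta=0.0000 Bond=0.0000
V0=0.2045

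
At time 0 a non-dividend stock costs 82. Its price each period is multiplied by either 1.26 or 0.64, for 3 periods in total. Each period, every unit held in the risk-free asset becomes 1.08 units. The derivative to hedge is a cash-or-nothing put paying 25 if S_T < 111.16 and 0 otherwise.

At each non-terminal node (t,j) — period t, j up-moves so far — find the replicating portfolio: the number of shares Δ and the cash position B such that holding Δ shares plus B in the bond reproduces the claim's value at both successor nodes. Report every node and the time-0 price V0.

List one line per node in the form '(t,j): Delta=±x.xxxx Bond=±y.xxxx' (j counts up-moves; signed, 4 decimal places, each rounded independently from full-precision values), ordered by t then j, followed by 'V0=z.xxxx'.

(0,0): Delta=-0.2123 Bond=30.1634
(1,0): Delta=0.0000 Bond=21.4335
(1,1): Delta=-0.2564 Bond=37.1350
(2,0): Delta=0.0000 Bond=23.1481
(2,1): Delta=0.0000 Bond=23.1481
(2,2): Delta=-0.3097 Bond=47.0430
V0=12.7525

Since d<R<u, set p* = (R−d)/(u−d) = 0.7097; price each node as the discounted p*-expectation of its children.
At expiry t=3: V(3,0)=25.0000, V(3,1)=25.0000, V(3,2)=25.0000, V(3,3)=0.0000
Node (2,0) S=33.5872: V=(p*·25.0000+(1−p*)·25.0000)/1.08=23.1481; Δ=(25.0000−25.0000)/(42.3199−21.4958)=0.0000; B=V−Δ·S=23.1481
Node (2,1) S=66.1248: V=(p*·25.0000+(1−p*)·25.0000)/1.08=23.1481; Δ=(25.0000−25.0000)/(83.3172−42.3199)=0.0000; B=V−Δ·S=23.1481
Node (2,2) S=130.1832: V=(p*·0.0000+(1−p*)·25.0000)/1.08=6.7204; Δ=(0.0000−25.0000)/(164.0308−83.3172)=-0.3097; B=V−Δ·S=47.0430
Node (1,0) S=52.4800: V=(p*·23.1481+(1−p*)·23.1481)/1.08=21.4335; Δ=(23.1481−23.1481)/(66.1248−33.5872)=0.0000; B=V−Δ·S=21.4335
Node (1,1) S=103.3200: V=(p*·6.7204+(1−p*)·23.1481)/1.08=10.6387; Δ=(6.7204−23.1481)/(130.1832−66.1248)=-0.2564; B=V−Δ·S=37.1350
Node (0,0) S=82.0000: V=(p*·10.6387+(1−p*)·21.4335)/1.08=12.7525; Δ=(10.6387−21.4335)/(103.3200−52.4800)=-0.2123; B=V−Δ·S=30.1634
Each (Δ,B) replicates both successor values, so the strategy is self-financing and V0 is arbitrage-free.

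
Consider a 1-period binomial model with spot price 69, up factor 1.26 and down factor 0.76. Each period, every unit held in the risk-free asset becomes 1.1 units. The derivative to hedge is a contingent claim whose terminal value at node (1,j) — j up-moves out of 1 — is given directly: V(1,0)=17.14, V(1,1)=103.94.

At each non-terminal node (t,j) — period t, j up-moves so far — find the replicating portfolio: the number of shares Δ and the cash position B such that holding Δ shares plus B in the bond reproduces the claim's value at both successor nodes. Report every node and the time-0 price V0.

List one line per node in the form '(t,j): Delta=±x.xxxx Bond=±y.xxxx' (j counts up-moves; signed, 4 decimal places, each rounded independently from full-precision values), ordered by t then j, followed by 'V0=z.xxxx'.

Under the risk-neutral measure, an up-move has probability p* = (R−d)/(u−d) = 0.6800 and values discount at R = 1.1.
Terminal values V(1,·): V(1,0)=17.1400, V(1,1)=103.9400
Node (0,0) S=69.0000: V=(p*·103.9400+(1−p*)·17.1400)/1.1=69.2400; Δ=(103.9400−17.1400)/(86.9400−52.4400)=2.5159; B=V−Δ·S=-104.3600
The time-0 hedge costs 69.2400, which is the no-arbitrage price.

(0,0): Delta=2.5159 Bond=-104.3600
V0=69.2400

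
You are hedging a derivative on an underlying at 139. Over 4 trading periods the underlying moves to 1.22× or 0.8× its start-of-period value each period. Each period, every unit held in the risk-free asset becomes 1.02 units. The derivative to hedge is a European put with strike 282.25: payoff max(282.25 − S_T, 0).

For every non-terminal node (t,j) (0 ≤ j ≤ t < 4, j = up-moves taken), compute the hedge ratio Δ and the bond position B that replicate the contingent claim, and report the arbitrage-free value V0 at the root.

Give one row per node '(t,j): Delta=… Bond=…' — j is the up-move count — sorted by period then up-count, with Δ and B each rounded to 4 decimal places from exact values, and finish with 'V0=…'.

(0,0): Delta=-0.9404 Bond=254.2603
(1,0): Delta=-1.0000 Bond=265.9705
(1,1): Delta=-0.9049 Bond=253.3229
(2,0): Delta=-1.0000 Bond=271.2899
(2,1): Delta=-1.0000 Bond=271.2899
(2,2): Delta=-0.8482 Bond=246.6616
(3,0): Delta=-1.0000 Bond=276.7157
(3,1): Delta=-1.0000 Bond=276.7157
(3,2): Delta=-1.0000 Bond=276.7157
(3,3): Delta=-0.7577 Bond=228.7577
V0=123.5415

No-arbitrage ⇒ martingale measure with p* = (R−d)/(u−d) = 0.5238.
Terminal values V(4,·): V(4,0)=225.3156, V(4,1)=195.4250, V(4,2)=149.8419, V(4,3)=80.3277, V(4,4)=0.0000
  t=3,j=0: stock 71.1680 → up 86.8250 (V=195.4250), down 56.9344 (V=225.3156). Price 205.5477; hedge Δ=-1.0000, bond B=276.7157.
  t=3,j=1: stock 108.5312 → up 132.4081 (V=149.8419), down 86.8250 (V=195.4250). Price 168.1845; hedge Δ=-1.0000, bond B=276.7157.
  t=3,j=2: stock 165.5101 → up 201.9223 (V=80.3277), down 132.4081 (V=149.8419). Price 111.2056; hedge Δ=-1.0000, bond B=276.7157.
  t=3,j=3: stock 252.4029 → up 307.9315 (V=0.0000), down 201.9223 (V=80.3277). Price 37.5013; hedge Δ=-0.7577, bond B=228.7577.
  t=2,j=0: stock 88.9600 → up 108.5312 (V=168.1845), down 71.1680 (V=205.5477). Price 182.3299; hedge Δ=-1.0000, bond B=271.2899.
  t=2,j=1: stock 135.6640 → up 165.5101 (V=111.2056), down 108.5312 (V=168.1845). Price 135.6259; hedge Δ=-1.0000, bond B=271.2899.
  t=2,j=2: stock 206.8876 → up 252.4029 (V=37.5013), down 165.5101 (V=111.2056). Price 71.1751; hedge Δ=-0.8482, bond B=246.6616.
  t=1,j=0: stock 111.2000 → up 135.6640 (V=135.6259), down 88.9600 (V=182.3299). Price 154.7705; hedge Δ=-1.0000, bond B=265.9705.
  t=1,j=1: stock 169.5800 → up 206.8876 (V=71.1751), down 135.6640 (V=135.6259). Price 99.8686; hedge Δ=-0.9049, bond B=253.3229.
  t=0,j=0: stock 139.0000 → up 169.5800 (V=99.8686), down 111.2000 (V=154.7705). Price 123.5415; hedge Δ=-0.9404, bond B=254.2603.
Each (Δ,B) replicates both successor values, so the strategy is self-financing and V0 is arbitrage-free.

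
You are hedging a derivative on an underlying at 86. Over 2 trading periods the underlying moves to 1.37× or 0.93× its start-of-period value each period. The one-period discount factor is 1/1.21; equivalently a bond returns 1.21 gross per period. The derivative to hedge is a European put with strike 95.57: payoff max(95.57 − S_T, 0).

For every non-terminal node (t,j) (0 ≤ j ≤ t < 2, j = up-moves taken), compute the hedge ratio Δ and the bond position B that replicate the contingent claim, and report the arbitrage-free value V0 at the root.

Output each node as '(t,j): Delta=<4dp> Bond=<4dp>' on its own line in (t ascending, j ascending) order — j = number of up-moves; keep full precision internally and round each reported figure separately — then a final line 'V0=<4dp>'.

(0,0): Delta=-0.1683 Bond=16.3858
(1,0): Delta=-0.6021 Bond=54.5236
(1,1): Delta=0.0000 Bond=0.0000
V0=1.9137

Risk-neutral probability p* = (R−d)/(u−d) = (1.21−0.93)/(1.37−0.93) = 0.6364.
Terminal values V(2,·): V(2,0)=21.1886, V(2,1)=0.0000, V(2,2)=0.0000
Node (1,0) S=79.9800: V=(p*·0.0000+(1−p*)·21.1886)/1.21=6.3677; Δ=(0.0000−21.1886)/(109.5726−74.3814)=-0.6021; B=V−Δ·S=54.5236
Node (1,1) S=117.8200: V=(p*·0.0000+(1−p*)·0.0000)/1.21=0.0000; Δ=(0.0000−0.0000)/(161.4134−109.5726)=0.0000; B=V−Δ·S=0.0000
Node (0,0) S=86.0000: V=(p*·0.0000+(1−p*)·6.3677)/1.21=1.9137; Δ=(0.0000−6.3677)/(117.8200−79.9800)=-0.1683; B=V−Δ·S=16.3858
The time-0 hedge costs 1.9137, which is the no-arbitrage price.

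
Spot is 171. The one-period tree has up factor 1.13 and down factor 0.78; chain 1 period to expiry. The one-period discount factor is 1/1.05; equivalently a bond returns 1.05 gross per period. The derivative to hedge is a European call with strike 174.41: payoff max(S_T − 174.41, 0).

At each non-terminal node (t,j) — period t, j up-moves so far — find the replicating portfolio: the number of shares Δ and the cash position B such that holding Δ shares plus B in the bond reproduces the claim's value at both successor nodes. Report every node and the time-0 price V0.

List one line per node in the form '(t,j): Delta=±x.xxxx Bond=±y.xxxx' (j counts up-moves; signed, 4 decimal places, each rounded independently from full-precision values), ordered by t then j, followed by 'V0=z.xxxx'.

No-arbitrage ⇒ martingale measure with p* = (R−d)/(u−d) = 0.7714.
Terminal payoffs: V(1,0)=0.0000, V(1,1)=18.8200
(0,0): S=171.0000. Δ = (V_up−V_dn)/(S_up−S_dn) = (18.8200−0.0000)/(193.2300−133.3800) = 0.3145. V = [p*·18.8200 + (1−p*)·0.0000]/1.05 = 13.8269. B = V − Δ·S = -39.9445.
The time-0 hedge costs 13.8269, which is the no-arbitrage price.

(0,0): Delta=0.3145 Bond=-39.9445
V0=13.8269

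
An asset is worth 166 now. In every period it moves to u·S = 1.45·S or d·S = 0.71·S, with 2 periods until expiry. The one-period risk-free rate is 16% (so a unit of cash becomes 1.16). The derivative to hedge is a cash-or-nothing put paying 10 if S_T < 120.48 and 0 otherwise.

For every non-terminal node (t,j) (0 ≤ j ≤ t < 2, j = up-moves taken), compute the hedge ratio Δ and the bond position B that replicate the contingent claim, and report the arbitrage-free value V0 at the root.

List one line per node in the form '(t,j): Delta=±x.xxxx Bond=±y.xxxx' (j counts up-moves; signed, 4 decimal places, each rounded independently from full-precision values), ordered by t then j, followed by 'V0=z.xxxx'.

The replicating-portfolio and risk-neutral prices coincide; use p* = (1.16−0.71)/(1.45−0.71) = 0.6081 for the latter.
Terminal values V(2,·): V(2,0)=10.0000, V(2,1)=0.0000, V(2,2)=0.0000
Node (1,0) S=117.8600: V=(p*·0.0000+(1−p*)·10.0000)/1.16=3.3784; Δ=(0.0000−10.0000)/(170.8970−83.6806)=-0.1147; B=V−Δ·S=16.8919
Node (1,1) S=240.7000: V=(p*·0.0000+(1−p*)·0.0000)/1.16=0.0000; Δ=(0.0000−0.0000)/(349.0150−170.8970)=0.0000; B=V−Δ·S=0.0000
Node (0,0) S=166.0000: V=(p*·0.0000+(1−p*)·3.3784)/1.16=1.1413; Δ=(0.0000−3.3784)/(240.7000−117.8600)=-0.0275; B=V−Δ·S=5.7067
Each (Δ,B) replicates both successor values, so the strategy is self-financing and V0 is arbitrage-free.

(0,0): Delta=-0.0275 Bond=5.7067
(1,0): Delta=-0.1147 Bond=16.8919
(1,1): Delta=0.0000 Bond=0.0000
V0=1.1413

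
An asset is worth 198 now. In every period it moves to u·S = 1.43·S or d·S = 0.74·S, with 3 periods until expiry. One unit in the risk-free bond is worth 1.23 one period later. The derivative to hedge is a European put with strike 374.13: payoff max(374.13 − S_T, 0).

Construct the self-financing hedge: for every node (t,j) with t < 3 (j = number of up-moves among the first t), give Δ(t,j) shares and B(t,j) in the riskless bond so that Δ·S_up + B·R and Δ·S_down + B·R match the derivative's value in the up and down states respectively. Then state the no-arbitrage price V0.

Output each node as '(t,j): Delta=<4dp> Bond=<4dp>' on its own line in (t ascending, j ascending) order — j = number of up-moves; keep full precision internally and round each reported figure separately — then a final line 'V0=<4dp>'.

(0,0): Delta=-0.5002 Bond=141.5093
(1,0): Delta=-1.0000 Bond=247.2933
(1,1): Delta=-0.3946 Bond=144.1638
(2,0): Delta=-1.0000 Bond=304.1707
(2,1): Delta=-1.0000 Bond=304.1707
(2,2): Delta=-0.2667 Bond=125.5462
V0=42.4780

Under the risk-neutral measure, an up-move has probability p* = (R−d)/(u−d) = 0.7101 and values discount at R = 1.23.
Terminal values V(3,·): V(3,0)=293.8956, V(3,1)=219.0825, V(3,2)=74.5113, V(3,3)=0.0000
  t=2,j=0: stock 108.4248 → up 155.0475 (V=219.0825), down 80.2344 (V=293.8956). Price 195.7459; hedge Δ=-1.0000, bond B=304.1707.
  t=2,j=1: stock 209.5236 → up 299.6187 (V=74.5113), down 155.0475 (V=219.0825). Price 94.6471; hedge Δ=-1.0000, bond B=304.1707.
  t=2,j=2: stock 404.8902 → up 578.9930 (V=0.0000), down 299.6187 (V=74.5113). Price 17.5589; hedge Δ=-0.2667, bond B=125.5462.
  t=1,j=0: stock 146.5200 → up 209.5236 (V=94.6471), down 108.4248 (V=195.7459). Price 100.7733; hedge Δ=-1.0000, bond B=247.2933.
  t=1,j=1: stock 283.1400 → up 404.8902 (V=17.5589), down 209.5236 (V=94.6471). Price 32.4417; hedge Δ=-0.3946, bond B=144.1638.
  t=0,j=0: stock 198.0000 → up 283.1400 (V=32.4417), down 146.5200 (V=100.7733). Price 42.4780; hedge Δ=-0.5002, bond B=141.5093.
Root portfolio cost Δ·198+B reproduces V0=42.4780.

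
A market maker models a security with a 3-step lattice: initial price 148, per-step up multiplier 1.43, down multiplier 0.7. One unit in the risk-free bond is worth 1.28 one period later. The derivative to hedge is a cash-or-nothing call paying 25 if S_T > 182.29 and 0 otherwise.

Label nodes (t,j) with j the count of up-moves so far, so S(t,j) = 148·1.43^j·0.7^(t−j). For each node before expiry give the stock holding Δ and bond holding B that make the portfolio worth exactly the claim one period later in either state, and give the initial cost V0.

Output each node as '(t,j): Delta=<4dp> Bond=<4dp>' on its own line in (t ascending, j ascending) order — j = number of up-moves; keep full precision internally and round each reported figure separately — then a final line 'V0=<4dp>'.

(0,0): Delta=0.0461 Bond=3.7928
(1,0): Delta=0.2052 Bond=-11.6252
(1,1): Delta=0.0260 Bond=9.1169
(2,0): Delta=0.0000 Bond=0.0000
(2,1): Delta=0.2312 Bond=-18.7286
(2,2): Delta=0.0000 Bond=19.5312
V0=10.6178

Since d<R<u, set p* = (R−d)/(u−d) = 0.7945; price each node as the discounted p*-expectation of its children.
Terminal payoffs: V(3,0)=0.0000, V(3,1)=0.0000, V(3,2)=25.0000, V(3,3)=25.0000
  t=2,j=0: stock 72.5200 → up 103.7036 (V=0.0000), down 50.7640 (V=0.0000). Price 0.0000; hedge Δ=0.0000, bond B=0.0000.
  t=2,j=1: stock 148.1480 → up 211.8516 (V=25.0000), down 103.7036 (V=0.0000). Price 15.5180; hedge Δ=0.2312, bond B=-18.7286.
  t=2,j=2: stock 302.6452 → up 432.7826 (V=25.0000), down 211.8516 (V=25.0000). Price 19.5312; hedge Δ=0.0000, bond B=19.5312.
  t=1,j=0: stock 103.6000 → up 148.1480 (V=15.5180), down 72.5200 (V=0.0000). Price 9.6323; hedge Δ=0.2052, bond B=-11.6252.
  t=1,j=1: stock 211.6400 → up 302.6452 (V=19.5312), down 148.1480 (V=15.5180). Price 14.6145; hedge Δ=0.0260, bond B=9.1169.
  t=0,j=0: stock 148.0000 → up 211.6400 (V=14.6145), down 103.6000 (V=9.6323). Price 10.6178; hedge Δ=0.0461, bond B=3.7928.
Self-financing check: at every node Δ·S+B equals the discounted successor values.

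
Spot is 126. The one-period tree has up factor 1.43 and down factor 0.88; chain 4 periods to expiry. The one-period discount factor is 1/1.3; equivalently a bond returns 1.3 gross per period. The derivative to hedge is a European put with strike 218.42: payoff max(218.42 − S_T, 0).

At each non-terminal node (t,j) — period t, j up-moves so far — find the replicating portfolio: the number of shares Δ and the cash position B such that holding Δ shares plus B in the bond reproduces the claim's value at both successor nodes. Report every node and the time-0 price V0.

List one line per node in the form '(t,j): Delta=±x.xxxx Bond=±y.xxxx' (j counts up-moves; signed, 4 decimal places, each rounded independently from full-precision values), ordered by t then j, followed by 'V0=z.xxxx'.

Since d<R<u, set p* = (R−d)/(u−d) = 0.7636; price each node as the discounted p*-expectation of its children.
Terminal payoffs: V(4,0)=142.8584, V(4,1)=95.6324, V(4,2)=18.8901, V(4,3)=0.0000, V(4,4)=0.0000
Node (3,0) S=85.8655: V=(p*·95.6324+(1−p*)·142.8584)/1.3=82.1499; Δ=(95.6324−142.8584)/(122.7876−75.5616)=-1.0000; B=V−Δ·S=168.0154
Node (3,1) S=139.5314: V=(p*·18.8901+(1−p*)·95.6324)/1.3=28.4840; Δ=(18.8901−95.6324)/(199.5299−122.7876)=-1.0000; B=V−Δ·S=168.0154
Node (3,2) S=226.7385: V=(p*·0.0000+(1−p*)·18.8901)/1.3=3.4346; Δ=(0.0000−18.8901)/(324.2361−199.5299)=-0.1515; B=V−Δ·S=37.7802
Node (3,3) S=368.4501: V=(p*·0.0000+(1−p*)·0.0000)/1.3=0.0000; Δ=(0.0000−0.0000)/(526.8836−324.2361)=0.0000; B=V−Δ·S=0.0000
Node (2,0) S=97.5744: V=(p*·28.4840+(1−p*)·82.1499)/1.3=31.6682; Δ=(28.4840−82.1499)/(139.5314−85.8655)=-1.0000; B=V−Δ·S=129.2426
Node (2,1) S=158.5584: V=(p*·3.4346+(1−p*)·28.4840)/1.3=7.1964; Δ=(3.4346−28.4840)/(226.7385−139.5314)=-0.2872; B=V−Δ·S=52.7408
Node (2,2) S=257.6574: V=(p*·0.0000+(1−p*)·3.4346)/1.3=0.6245; Δ=(0.0000−3.4346)/(368.4501−226.7385)=-0.0242; B=V−Δ·S=6.8691
Node (1,0) S=110.8800: V=(p*·7.1964+(1−p*)·31.6682)/1.3=9.9851; Δ=(7.1964−31.6682)/(158.5584−97.5744)=-0.4013; B=V−Δ·S=54.4793
Node (1,1) S=180.1800: V=(p*·0.6245+(1−p*)·7.1964)/1.3=1.6753; Δ=(0.6245−7.1964)/(257.6574−158.5584)=-0.0663; B=V−Δ·S=13.6243
Node (0,0) S=126.0000: V=(p*·1.6753+(1−p*)·9.9851)/1.3=2.7995; Δ=(1.6753−9.9851)/(180.1800−110.8800)=-0.1199; B=V−Δ·S=17.9084
Each (Δ,B) replicates both successor values, so the strategy is self-financing and V0 is arbitrage-free.

(0,0): Delta=-0.1199 Bond=17.9084
(1,0): Delta=-0.4013 Bond=54.4793
(1,1): Delta=-0.0663 Bond=13.6243
(2,0): Delta=-1.0000 Bond=129.2426
(2,1): Delta=-0.2872 Bond=52.7408
(2,2): Delta=-0.0242 Bond=6.8691
(3,0): Delta=-1.0000 Bond=168.0154
(3,1): Delta=-1.0000 Bond=168.0154
(3,2): Delta=-0.1515 Bond=37.7802
(3,3): Delta=0.0000 Bond=0.0000
V0=2.7995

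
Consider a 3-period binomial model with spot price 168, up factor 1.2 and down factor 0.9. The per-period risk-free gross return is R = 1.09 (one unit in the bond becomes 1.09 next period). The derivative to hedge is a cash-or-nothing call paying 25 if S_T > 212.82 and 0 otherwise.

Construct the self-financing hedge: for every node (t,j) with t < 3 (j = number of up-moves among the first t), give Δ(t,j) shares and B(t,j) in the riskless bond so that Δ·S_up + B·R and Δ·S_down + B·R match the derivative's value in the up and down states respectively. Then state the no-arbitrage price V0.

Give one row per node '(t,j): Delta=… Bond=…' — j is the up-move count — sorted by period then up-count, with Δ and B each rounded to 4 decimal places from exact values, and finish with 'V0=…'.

(0,0): Delta=0.1939 Bond=-19.1544
(1,0): Delta=0.3202 Bond=-39.9798
(1,1): Delta=0.1391 Bond=-9.8196
(2,0): Delta=0.0000 Bond=0.0000
(2,1): Delta=0.4593 Bond=-68.8073
(2,2): Delta=0.0000 Bond=22.9358
V0=13.4217

Under the risk-neutral measure, an up-move has probability p* = (R−d)/(u−d) = 0.6333 and values discount at R = 1.09.
Terminal values V(3,·): V(3,0)=0.0000, V(3,1)=0.0000, V(3,2)=25.0000, V(3,3)=25.0000
  t=2,j=0: stock 136.0800 → up 163.2960 (V=0.0000), down 122.4720 (V=0.0000). Price 0.0000; hedge Δ=0.0000, bond B=0.0000.
  t=2,j=1: stock 181.4400 → up 217.7280 (V=25.0000), down 163.2960 (V=0.0000). Price 14.5260; hedge Δ=0.4593, bond B=-68.8073.
  t=2,j=2: stock 241.9200 → up 290.3040 (V=25.0000), down 217.7280 (V=25.0000). Price 22.9358; hedge Δ=0.0000, bond B=22.9358.
  t=1,j=0: stock 151.2000 → up 181.4400 (V=14.5260), down 136.0800 (V=0.0000). Price 8.4402; hedge Δ=0.3202, bond B=-39.9798.
  t=1,j=1: stock 201.6000 → up 241.9200 (V=22.9358), down 181.4400 (V=14.5260). Price 18.2130; hedge Δ=0.1391, bond B=-9.8196.
  t=0,j=0: stock 168.0000 → up 201.6000 (V=18.2130), down 151.2000 (V=8.4402). Price 13.4217; hedge Δ=0.1939, bond B=-19.1544.
Each (Δ,B) replicates both successor values, so the strategy is self-financing and V0 is arbitrage-free.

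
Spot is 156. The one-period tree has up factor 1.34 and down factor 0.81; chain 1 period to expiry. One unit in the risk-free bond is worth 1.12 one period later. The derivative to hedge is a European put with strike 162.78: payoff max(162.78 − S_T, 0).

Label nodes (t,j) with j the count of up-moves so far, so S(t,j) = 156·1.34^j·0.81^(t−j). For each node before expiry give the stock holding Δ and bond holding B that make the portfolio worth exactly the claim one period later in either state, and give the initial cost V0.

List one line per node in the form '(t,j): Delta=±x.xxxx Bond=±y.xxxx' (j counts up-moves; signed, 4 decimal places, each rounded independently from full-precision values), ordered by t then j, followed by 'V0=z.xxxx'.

Risk-neutral probability p* = (R−d)/(u−d) = (1.12−0.81)/(1.34−0.81) = 0.5849.
Payoff layer (t=1): V(1,0)=36.4200, V(1,1)=0.0000
Node (0,0) S=156.0000: V=(p*·0.0000+(1−p*)·36.4200)/1.12=13.4980; Δ=(0.0000−36.4200)/(209.0400−126.3600)=-0.4405; B=V−Δ·S=82.2150
The time-0 hedge costs 13.4980, which is the no-arbitrage price.

(0,0): Delta=-0.4405 Bond=82.2150
V0=13.4980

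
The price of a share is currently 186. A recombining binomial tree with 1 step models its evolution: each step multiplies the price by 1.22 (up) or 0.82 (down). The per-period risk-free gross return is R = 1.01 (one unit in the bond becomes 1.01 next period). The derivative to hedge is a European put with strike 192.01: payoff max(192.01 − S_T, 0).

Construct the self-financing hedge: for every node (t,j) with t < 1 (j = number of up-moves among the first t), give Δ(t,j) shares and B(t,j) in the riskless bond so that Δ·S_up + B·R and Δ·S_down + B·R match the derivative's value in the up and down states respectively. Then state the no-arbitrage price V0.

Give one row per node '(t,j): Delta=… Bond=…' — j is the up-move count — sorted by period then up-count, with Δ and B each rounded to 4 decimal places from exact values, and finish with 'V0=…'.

The replicating-portfolio and risk-neutral prices coincide; use p* = (1.01−0.82)/(1.22−0.82) = 0.4750 for the latter.
Payoff layer (t=1): V(1,0)=39.4900, V(1,1)=0.0000
Node (0,0) S=186.0000: V=(p*·0.0000+(1−p*)·39.4900)/1.01=20.5270; Δ=(0.0000−39.4900)/(226.9200−152.5200)=-0.5308; B=V−Δ·S=119.2520
Self-financing check: at every node Δ·S+B equals the discounted successor values.

(0,0): Delta=-0.5308 Bond=119.2520
V0=20.5270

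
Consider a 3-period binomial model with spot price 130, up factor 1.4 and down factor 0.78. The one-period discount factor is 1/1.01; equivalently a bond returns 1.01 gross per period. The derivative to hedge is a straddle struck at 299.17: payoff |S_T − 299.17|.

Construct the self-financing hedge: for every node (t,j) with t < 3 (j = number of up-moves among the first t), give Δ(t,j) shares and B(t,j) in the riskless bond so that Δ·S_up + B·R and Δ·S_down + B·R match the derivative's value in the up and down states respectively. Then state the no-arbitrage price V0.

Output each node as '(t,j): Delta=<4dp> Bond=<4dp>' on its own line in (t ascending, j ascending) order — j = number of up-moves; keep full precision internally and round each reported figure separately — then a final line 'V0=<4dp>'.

Under the risk-neutral measure, an up-move has probability p* = (R−d)/(u−d) = 0.3710 and values discount at R = 1.01.
Terminal payoffs: V(3,0)=237.4782, V(3,1)=188.4412, V(3,2)=100.4260, V(3,3)=57.5500
  t=2,j=0: stock 79.0920 → up 110.7288 (V=188.4412), down 61.6918 (V=237.4782). Price 217.1159; hedge Δ=-1.0000, bond B=296.2079.
  t=2,j=1: stock 141.9600 → up 198.7440 (V=100.4260), down 110.7288 (V=188.4412). Price 154.2479; hedge Δ=-1.0000, bond B=296.2079.
  t=2,j=2: stock 254.8000 → up 356.7200 (V=57.5500), down 198.7440 (V=100.4260). Price 83.6836; hedge Δ=-0.2714, bond B=152.8384.
  t=1,j=0: stock 101.4000 → up 141.9600 (V=154.2479), down 79.0920 (V=217.1159). Price 191.8752; hedge Δ=-1.0000, bond B=293.2752.
  t=1,j=1: stock 182.0000 → up 254.8000 (V=83.6836), down 141.9600 (V=154.2479). Price 126.8028; hedge Δ=-0.6253, bond B=240.6163.
  t=0,j=0: stock 130.0000 → up 182.0000 (V=126.8028), down 101.4000 (V=191.8752). Price 166.0747; hedge Δ=-0.8073, bond B=271.0301.
Self-financing check: at every node Δ·S+B equals the discounted successor values.

(0,0): Delta=-0.8073 Bond=271.0301
(1,0): Delta=-1.0000 Bond=293.2752
(1,1): Delta=-0.6253 Bond=240.6163
(2,0): Delta=-1.0000 Bond=296.2079
(2,1): Delta=-1.0000 Bond=296.2079
(2,2): Delta=-0.2714 Bond=152.8384
V0=166.0747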